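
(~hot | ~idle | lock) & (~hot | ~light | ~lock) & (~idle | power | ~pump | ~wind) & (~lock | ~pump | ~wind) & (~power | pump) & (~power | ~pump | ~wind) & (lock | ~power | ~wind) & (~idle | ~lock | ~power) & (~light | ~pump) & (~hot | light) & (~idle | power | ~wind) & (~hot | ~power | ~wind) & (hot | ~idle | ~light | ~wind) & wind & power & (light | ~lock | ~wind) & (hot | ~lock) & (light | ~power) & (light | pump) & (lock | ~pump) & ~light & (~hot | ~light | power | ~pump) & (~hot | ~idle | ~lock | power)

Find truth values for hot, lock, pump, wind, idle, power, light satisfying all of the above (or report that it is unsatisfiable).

Unsatisfiable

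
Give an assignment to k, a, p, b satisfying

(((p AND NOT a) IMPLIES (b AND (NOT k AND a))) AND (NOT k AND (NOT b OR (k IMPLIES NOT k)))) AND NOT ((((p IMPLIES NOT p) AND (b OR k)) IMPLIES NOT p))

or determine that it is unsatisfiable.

The conjunct NOT ((((p IMPLIES NOT p) AND (b OR k)) IMPLIES NOT p)) is unsatisfiable on its own:
  k=F, p=F, b=F: evaluates to False.
  k=F, p=F, b=T: evaluates to False.
  k=F, p=T, b=F: evaluates to False.
  k=F, p=T, b=T: evaluates to False.
  k=T, p=F, b=F: evaluates to False.
  k=T, p=F, b=T: evaluates to False.
  k=T, p=T, b=F: evaluates to False.
  k=T, p=T, b=T: evaluates to False.
So the whole conjunction is unsatisfiable.

Unsatisfiable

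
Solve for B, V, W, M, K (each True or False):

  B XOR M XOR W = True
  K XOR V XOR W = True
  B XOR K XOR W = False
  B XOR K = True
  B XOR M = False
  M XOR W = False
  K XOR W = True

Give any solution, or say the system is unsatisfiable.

B = True, V = False, W = True, M = True, K = False

B XOR M XOR W = T XOR T XOR T = True ✓
K XOR V XOR W = F XOR F XOR T = True ✓
B XOR K XOR W = T XOR F XOR T = False ✓
B XOR K = T XOR F = True ✓
B XOR M = T XOR T = False ✓
M XOR W = T XOR T = False ✓
K XOR W = F XOR T = True ✓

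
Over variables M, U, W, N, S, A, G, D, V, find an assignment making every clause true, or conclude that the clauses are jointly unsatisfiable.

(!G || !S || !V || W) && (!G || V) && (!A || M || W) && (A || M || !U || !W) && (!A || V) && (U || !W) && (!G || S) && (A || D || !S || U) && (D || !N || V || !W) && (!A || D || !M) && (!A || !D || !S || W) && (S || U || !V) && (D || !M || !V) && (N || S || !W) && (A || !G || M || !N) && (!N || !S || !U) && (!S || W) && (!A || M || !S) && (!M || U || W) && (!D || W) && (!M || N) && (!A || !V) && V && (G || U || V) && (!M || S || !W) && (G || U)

M = False, U = True, W = False, N = True, S = False, A = False, G = False, D = False, V = True

Unit clause (V) forces V = True.
In (!A || !V) only !A is left, so A = False.
Set M = False.
Try U = False:
  (U || !W) forces W = False.
  (S || U || !V) forces S = True.
  clause (!S || W) is falsified — backtrack.
So U = True.
  then (A || M || !U || !W) forces W = False.
  then (!S || W) forces S = False.
  then (!D || W) forces D = False.
  then (!G || S) forces G = False.
Set N = True.
All clauses satisfied.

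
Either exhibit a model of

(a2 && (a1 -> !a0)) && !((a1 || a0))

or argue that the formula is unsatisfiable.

a0 = False; a1 = False; a2 = True

  a2 && (a1 -> !a0) = True
    a1 -> !a0 = True
      !a0 = True
  !((a1 || a0)) = True
    a1 || a0 = False
Both conjuncts True, so the formula holds.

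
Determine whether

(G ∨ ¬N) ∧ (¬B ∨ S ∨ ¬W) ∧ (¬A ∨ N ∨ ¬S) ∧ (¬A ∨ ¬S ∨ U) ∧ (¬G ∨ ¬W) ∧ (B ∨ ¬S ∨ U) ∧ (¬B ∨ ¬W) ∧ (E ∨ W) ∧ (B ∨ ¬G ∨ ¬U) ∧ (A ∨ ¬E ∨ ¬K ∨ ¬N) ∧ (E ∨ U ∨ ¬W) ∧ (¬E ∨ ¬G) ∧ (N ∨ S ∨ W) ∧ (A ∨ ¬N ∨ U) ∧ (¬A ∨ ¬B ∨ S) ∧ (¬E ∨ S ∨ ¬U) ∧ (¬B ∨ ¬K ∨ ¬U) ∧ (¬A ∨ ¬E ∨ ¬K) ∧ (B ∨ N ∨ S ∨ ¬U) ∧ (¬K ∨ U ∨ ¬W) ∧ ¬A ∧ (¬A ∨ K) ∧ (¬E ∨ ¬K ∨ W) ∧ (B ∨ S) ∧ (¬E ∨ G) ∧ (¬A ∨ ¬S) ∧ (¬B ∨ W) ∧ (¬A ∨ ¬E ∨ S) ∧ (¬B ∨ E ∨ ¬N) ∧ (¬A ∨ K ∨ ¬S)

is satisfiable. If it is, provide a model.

B = False; K = True; U = True; W = True; E = False; A = False; S = True; G = False; N = False

Unit clause (¬A) forces A = False.
Try B = True:
  (¬B ∨ ¬W) forces W = False.
  clause (¬B ∨ W) is falsified — backtrack.
So B = False.
  then (B ∨ S) forces S = True.
  then (B ∨ ¬S ∨ U) forces U = True.
  then (B ∨ ¬G ∨ ¬U) forces G = False.
  then (¬E ∨ G) forces E = False.
  then (G ∨ ¬N) forces N = False.
  then (E ∨ W) forces W = True.
Set K = True.
All clauses satisfied.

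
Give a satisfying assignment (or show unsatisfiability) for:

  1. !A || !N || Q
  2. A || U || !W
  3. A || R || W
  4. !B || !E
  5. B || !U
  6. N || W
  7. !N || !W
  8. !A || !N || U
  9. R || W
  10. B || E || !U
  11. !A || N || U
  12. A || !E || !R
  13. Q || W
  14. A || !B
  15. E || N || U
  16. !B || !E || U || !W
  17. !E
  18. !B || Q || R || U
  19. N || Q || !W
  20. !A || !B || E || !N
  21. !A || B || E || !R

Q = True; R = True; B = True; W = True; U = True; E = False; A = True; N = False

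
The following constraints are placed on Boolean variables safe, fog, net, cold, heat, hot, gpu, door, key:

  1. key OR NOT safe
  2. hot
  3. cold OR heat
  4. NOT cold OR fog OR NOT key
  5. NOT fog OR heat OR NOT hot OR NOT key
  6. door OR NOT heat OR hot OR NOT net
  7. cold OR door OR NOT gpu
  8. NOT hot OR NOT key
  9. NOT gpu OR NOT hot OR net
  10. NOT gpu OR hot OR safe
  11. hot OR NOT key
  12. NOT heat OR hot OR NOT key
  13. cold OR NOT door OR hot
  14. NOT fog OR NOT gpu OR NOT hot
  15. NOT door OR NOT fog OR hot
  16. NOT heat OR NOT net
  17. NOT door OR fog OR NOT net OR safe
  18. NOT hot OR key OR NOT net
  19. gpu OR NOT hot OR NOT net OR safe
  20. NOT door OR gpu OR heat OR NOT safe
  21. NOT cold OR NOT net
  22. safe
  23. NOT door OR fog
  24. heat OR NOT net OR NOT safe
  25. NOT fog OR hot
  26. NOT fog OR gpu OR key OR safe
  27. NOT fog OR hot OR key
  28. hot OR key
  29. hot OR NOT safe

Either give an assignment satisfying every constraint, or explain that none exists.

Case safe = True:
  (key OR NOT safe) forces key = True.
  (hot) forces hot = True.
  Clause (NOT hot OR NOT key) is falsified — contradiction.
Case safe = False:
  Clause (safe) is falsified — contradiction.
Both cases fail, so the formula is unsatisfiable.

Unsatisfiable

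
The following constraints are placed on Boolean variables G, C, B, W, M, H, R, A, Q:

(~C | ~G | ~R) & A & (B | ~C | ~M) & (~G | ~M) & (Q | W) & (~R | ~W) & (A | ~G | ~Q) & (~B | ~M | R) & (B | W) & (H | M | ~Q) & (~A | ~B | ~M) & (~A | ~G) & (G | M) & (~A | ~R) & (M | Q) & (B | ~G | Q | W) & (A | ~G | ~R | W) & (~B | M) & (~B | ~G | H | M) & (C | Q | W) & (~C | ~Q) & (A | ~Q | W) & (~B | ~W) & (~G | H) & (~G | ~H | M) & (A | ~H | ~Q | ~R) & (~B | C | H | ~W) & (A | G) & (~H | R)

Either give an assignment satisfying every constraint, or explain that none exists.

Unit clause (A) forces A = True.
In (~A | ~G) only ~G is left, so G = False.
In (G | M) only M is left, so M = True.
In (~A | ~R) only ~R is left, so R = False.
In (~H | R) only ~H is left, so H = False.
In (~B | ~M | R) only ~B is left, so B = False.
In (B | W) only W is left, so W = True.
In (B | ~C | ~M) only ~C is left, so C = False.
Set Q = False.
All clauses satisfied.

G = False, C = False, B = False, W = True, M = True, H = False, R = False, A = True, Q = False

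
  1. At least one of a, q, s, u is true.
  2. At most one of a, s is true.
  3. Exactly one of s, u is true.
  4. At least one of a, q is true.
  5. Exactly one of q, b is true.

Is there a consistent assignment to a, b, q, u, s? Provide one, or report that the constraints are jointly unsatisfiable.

a: True, b: False, q: True, u: True, s: False

  (1) {a, q, s, u}: 3 true — at least one ✓
  (2) {a, s}: 1 true — at most one ✓
  (3) {s, u}: 1 true — exactly one ✓
  (4) {a, q}: 2 true — at least one ✓
  (5) {q, b}: 1 true — exactly one ✓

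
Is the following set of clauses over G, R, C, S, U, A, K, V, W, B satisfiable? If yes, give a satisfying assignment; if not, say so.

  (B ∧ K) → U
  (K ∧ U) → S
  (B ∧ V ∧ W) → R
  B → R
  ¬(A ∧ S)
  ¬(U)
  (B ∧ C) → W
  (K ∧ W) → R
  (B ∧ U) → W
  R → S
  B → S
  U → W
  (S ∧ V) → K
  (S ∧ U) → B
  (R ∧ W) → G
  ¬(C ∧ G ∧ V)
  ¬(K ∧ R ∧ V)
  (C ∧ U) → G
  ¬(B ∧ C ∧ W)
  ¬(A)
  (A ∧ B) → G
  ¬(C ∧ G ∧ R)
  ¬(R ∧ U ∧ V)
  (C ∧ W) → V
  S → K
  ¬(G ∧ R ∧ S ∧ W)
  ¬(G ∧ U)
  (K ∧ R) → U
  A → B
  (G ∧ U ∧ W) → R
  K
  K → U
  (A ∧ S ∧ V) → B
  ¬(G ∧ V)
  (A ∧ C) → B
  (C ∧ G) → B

Case K = True:
  (¬U) forces U = False.
  Clause (¬K ∨ U) is falsified — contradiction.
Case K = False:
  Clause (K) is falsified — contradiction.
Both cases fail, so the formula is unsatisfiable.

Unsatisfiable — no assignment works.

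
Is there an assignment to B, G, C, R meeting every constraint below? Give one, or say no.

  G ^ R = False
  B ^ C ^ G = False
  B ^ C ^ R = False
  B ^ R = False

B: False, G: False, C: False, R: False

G ^ R = F ^ F = False ✓
B ^ C ^ G = F ^ F ^ F = False ✓
B ^ C ^ R = F ^ F ^ F = False ✓
B ^ R = F ^ F = False ✓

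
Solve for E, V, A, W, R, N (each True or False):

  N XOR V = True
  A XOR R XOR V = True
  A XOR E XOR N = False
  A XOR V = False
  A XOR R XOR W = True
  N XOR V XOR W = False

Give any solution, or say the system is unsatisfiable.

E: True, V: True, A: True, W: True, R: True, N: False

N XOR V = F XOR T = True ✓
A XOR R XOR V = T XOR T XOR T = True ✓
A XOR E XOR N = T XOR T XOR F = False ✓
A XOR V = T XOR T = False ✓
A XOR R XOR W = T XOR T XOR T = True ✓
N XOR V XOR W = F XOR T XOR T = False ✓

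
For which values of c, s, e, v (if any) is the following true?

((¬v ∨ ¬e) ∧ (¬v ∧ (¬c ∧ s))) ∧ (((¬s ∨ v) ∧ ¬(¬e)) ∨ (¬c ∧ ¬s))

Case s = True: the formula simplifies to ((¬v ∨ ¬e) ∧ (¬v ∧ ¬c)) ∧ (v ∧ ¬(¬e)).
  v = True: the conjunct ¬v is False.
  v = False: the conjunct v is False.
Case s = False: the conjunct s is False.
Both cases fail — unsatisfiable.

No satisfying assignment exists.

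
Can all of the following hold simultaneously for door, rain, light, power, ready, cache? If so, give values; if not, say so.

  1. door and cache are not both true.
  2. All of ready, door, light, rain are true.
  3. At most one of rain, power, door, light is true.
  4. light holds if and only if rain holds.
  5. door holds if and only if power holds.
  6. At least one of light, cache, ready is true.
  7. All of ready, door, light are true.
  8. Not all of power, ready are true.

Case rain = True:
  (2) forces ready = True.
  (2) forces door = True.
  Constraint (3) is violated (rain=T, door=T) — contradiction.
Case rain = False:
  Constraint (2) is violated (rain=F) — contradiction.
Both cases fail — unsatisfiable.

The formula is unsatisfiable.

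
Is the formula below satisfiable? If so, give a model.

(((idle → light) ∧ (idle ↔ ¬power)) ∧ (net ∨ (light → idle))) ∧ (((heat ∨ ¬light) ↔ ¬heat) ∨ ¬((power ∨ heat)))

net = True, idle = True, heat = False, power = False, light = True

  ((idle → light) ∧ (idle ↔ ¬power)) ∧ (net ∨ (light → idle)) = True
    (idle → light) ∧ (idle ↔ ¬power) = True
      idle → light = True
      idle ↔ ¬power = True
        ¬power = True
    net ∨ (light → idle) = True
      light → idle = True
  ((heat ∨ ¬light) ↔ ¬heat) ∨ ¬((power ∨ heat)) = True
    (heat ∨ ¬light) ↔ ¬heat = False
      heat ∨ ¬light = False
        ¬light = False
      ¬heat = True
    ¬((power ∨ heat)) = True
      power ∨ heat = False
Both conjuncts True, so the formula holds.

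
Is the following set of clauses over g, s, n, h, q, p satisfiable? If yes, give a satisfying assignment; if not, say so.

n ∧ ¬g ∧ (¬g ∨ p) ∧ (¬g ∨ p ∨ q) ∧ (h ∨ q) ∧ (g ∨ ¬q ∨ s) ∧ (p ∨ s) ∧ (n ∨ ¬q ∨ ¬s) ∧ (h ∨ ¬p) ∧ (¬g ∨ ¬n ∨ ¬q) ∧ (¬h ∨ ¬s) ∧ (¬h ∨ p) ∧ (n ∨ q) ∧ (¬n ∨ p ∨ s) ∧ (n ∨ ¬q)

g=F; s=F; n=T; h=T; q=F; p=T

Unit clause (n) forces n = True.
Unit clause (¬g) forces g = False.
Set s = False.
  then (g ∨ ¬q ∨ s) forces q = False.
  then (p ∨ s) forces p = True.
  then (h ∨ ¬p) forces h = True.
All clauses satisfied.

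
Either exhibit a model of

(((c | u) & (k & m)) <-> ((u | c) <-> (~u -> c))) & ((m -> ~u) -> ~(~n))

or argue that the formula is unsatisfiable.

c: True; n: True; m: True; k: True; u: False

  ((c | u) & (k & m)) <-> ((u | c) <-> (~u -> c)) = True
    (c | u) & (k & m) = True
      c | u = True
      k & m = True
    (u | c) <-> (~u -> c) = True
      u | c = True
      ~u -> c = True
        ~u = True
  (m -> ~u) -> ~(~n) = True
    m -> ~u = True
      ~u = True
    ~(~n) = True
      ~n = False
Both conjuncts True, so the formula holds.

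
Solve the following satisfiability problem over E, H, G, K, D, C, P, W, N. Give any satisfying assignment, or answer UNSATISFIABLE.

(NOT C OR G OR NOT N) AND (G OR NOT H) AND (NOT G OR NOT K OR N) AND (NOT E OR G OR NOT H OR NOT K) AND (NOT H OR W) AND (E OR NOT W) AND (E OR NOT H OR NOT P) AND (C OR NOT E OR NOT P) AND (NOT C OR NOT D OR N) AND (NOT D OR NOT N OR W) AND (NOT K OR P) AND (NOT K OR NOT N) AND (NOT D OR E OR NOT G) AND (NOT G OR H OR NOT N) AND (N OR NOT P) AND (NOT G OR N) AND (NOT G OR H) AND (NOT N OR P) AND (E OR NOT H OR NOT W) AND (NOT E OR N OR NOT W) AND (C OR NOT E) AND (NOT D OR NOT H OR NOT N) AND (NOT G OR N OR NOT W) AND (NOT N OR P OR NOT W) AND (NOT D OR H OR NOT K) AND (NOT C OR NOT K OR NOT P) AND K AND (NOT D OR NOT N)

Case K = True:
  (NOT K OR P) forces P = True.
  (NOT K OR NOT N) forces N = False.
  Clause (N OR NOT P) is falsified — contradiction.
Case K = False:
  Clause (K) is falsified — contradiction.
Both cases fail, so the formula is unsatisfiable.

The formula is unsatisfiable.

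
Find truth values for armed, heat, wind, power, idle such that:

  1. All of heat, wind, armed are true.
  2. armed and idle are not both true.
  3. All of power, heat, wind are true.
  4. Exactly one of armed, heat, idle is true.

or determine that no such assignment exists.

Case armed = True:
  (1) forces heat = True.
  Constraint (4) is violated (armed=T, heat=T) — contradiction.
Case armed = False:
  Constraint (1) is violated (armed=F) — contradiction.
Both cases fail — unsatisfiable.

UNSATISFIABLE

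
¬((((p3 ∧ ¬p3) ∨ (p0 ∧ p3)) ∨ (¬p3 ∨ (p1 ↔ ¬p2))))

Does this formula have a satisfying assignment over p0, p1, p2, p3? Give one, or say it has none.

p0 = False, p1 = False, p2 = False, p3 = True

  ¬((((p3 ∧ ¬p3) ∨ (p0 ∧ p3)) ∨ (¬p3 ∨ (p1 ↔ ¬p2)))) = True
    ((p3 ∧ ¬p3) ∨ (p0 ∧ p3)) ∨ (¬p3 ∨ (p1 ↔ ¬p2)) = False
      (p3 ∧ ¬p3) ∨ (p0 ∧ p3) = False
        p3 ∧ ¬p3 = False
          ¬p3 = False
        p0 ∧ p3 = False
      ¬p3 ∨ (p1 ↔ ¬p2) = False
        ¬p3 = False
        p1 ↔ ¬p2 = False
          ¬p2 = True
The formula evaluates to True.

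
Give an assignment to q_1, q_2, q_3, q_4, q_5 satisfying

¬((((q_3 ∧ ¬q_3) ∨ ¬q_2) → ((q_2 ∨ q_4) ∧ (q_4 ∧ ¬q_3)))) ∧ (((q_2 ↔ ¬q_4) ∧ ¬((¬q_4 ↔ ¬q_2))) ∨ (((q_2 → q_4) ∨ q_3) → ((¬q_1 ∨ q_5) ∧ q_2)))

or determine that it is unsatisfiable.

q_1: False; q_2: False; q_3: True; q_4: True; q_5: False

  ¬((((q_3 ∧ ¬q_3) ∨ ¬q_2) → ((q_2 ∨ q_4) ∧ (q_4 ∧ ¬q_3)))) = True
    ((q_3 ∧ ¬q_3) ∨ ¬q_2) → ((q_2 ∨ q_4) ∧ (q_4 ∧ ¬q_3)) = False
      (q_3 ∧ ¬q_3) ∨ ¬q_2 = True
        q_3 ∧ ¬q_3 = False
          ¬q_3 = False
        ¬q_2 = True
      (q_2 ∨ q_4) ∧ (q_4 ∧ ¬q_3) = False
        q_2 ∨ q_4 = True
        q_4 ∧ ¬q_3 = False
          ¬q_3 = False
  ((q_2 ↔ ¬q_4) ∧ ¬((¬q_4 ↔ ¬q_2))) ∨ (((q_2 → q_4) ∨ q_3) → ((¬q_1 ∨ q_5) ∧ q_2)) = True
    (q_2 ↔ ¬q_4) ∧ ¬((¬q_4 ↔ ¬q_2)) = True
      q_2 ↔ ¬q_4 = True
        ¬q_4 = False
      ¬((¬q_4 ↔ ¬q_2)) = True
        ¬q_4 ↔ ¬q_2 = False
          ¬q_4 = False
          ¬q_2 = True
    ((q_2 → q_4) ∨ q_3) → ((¬q_1 ∨ q_5) ∧ q_2) = False
      (q_2 → q_4) ∨ q_3 = True
        q_2 → q_4 = True
      (¬q_1 ∨ q_5) ∧ q_2 = False
        ¬q_1 ∨ q_5 = True
          ¬q_1 = True
Both conjuncts True, so the formula holds.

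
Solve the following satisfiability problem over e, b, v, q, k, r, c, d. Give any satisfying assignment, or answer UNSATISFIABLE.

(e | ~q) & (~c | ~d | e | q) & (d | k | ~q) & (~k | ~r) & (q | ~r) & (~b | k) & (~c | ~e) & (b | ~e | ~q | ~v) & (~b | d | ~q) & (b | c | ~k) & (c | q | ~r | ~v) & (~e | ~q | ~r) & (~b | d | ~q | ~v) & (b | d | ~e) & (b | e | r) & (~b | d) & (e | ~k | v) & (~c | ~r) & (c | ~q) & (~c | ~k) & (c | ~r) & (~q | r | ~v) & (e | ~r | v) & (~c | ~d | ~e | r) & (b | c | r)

e = True; b = True; v = False; q = False; k = True; r = False; c = False; d = True

Set e = True.
  then (~c | ~e) forces c = False.
  then (c | ~q) forces q = False.
  then (c | ~r) forces r = False.
  then (b | c | r) forces b = True.
  then (~b | k) forces k = True.
  then (~b | d) forces d = True.
Set v = False.
All clauses satisfied.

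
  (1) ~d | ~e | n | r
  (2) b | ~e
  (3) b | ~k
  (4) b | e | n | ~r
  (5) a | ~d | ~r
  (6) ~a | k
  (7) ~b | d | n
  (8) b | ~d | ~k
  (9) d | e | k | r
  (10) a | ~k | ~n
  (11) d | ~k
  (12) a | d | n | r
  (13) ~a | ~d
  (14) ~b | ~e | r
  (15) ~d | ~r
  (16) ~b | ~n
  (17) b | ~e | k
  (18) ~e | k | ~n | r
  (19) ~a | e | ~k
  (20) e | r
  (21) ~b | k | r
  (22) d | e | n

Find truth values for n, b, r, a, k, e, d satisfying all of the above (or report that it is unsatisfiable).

n=T, b=F, r=T, a=F, k=F, e=F, d=F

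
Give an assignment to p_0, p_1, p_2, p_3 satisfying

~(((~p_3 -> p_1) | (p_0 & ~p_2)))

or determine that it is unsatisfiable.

p_0 = True; p_1 = False; p_2 = True; p_3 = False

  ~(((~p_3 -> p_1) | (p_0 & ~p_2))) = True
    (~p_3 -> p_1) | (p_0 & ~p_2) = False
      ~p_3 -> p_1 = False
        ~p_3 = True
      p_0 & ~p_2 = False
        ~p_2 = False
The formula evaluates to True.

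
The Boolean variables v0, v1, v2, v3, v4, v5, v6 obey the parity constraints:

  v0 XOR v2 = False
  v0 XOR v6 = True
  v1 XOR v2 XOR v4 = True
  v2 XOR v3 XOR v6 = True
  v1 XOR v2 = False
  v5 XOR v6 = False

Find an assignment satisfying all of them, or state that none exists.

v0 = False; v1 = False; v2 = False; v3 = False; v4 = True; v5 = True; v6 = True

v0 XOR v2 = F XOR F = False ✓
v0 XOR v6 = F XOR T = True ✓
v1 XOR v2 XOR v4 = F XOR F XOR T = True ✓
v2 XOR v3 XOR v6 = F XOR F XOR T = True ✓
v1 XOR v2 = F XOR F = False ✓
v5 XOR v6 = T XOR T = False ✓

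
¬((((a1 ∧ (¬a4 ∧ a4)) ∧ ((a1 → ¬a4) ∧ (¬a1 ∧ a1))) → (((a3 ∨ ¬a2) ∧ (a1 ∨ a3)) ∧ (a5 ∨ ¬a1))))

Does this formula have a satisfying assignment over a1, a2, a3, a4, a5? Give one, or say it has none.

Unsatisfiable — no assignment works.

Case a1 = True: the formula becomes ¬((False → ((a3 ∨ ¬a2) ∧ a5))) = False.
Case a1 = False: the formula becomes ¬((False → ((a3 ∨ ¬a2) ∧ a3))) = False.
Both cases fail — unsatisfiable.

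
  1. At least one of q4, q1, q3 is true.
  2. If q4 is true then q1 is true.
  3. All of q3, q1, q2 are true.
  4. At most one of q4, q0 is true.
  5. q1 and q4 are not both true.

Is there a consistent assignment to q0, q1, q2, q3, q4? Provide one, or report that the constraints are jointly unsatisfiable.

q0 = True, q1 = True, q2 = True, q3 = True, q4 = False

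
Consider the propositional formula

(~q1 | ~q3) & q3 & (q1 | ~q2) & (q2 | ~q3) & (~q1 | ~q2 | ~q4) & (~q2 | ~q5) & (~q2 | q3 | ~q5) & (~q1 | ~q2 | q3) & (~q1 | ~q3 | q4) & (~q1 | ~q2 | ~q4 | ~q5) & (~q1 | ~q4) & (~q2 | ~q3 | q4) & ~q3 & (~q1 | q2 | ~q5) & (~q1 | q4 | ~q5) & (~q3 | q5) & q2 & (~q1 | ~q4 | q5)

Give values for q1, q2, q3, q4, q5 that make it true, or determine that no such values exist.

Case q3 = True:
  Clause (~q3) is falsified — contradiction.
Case q3 = False:
  Clause (q3) is falsified — contradiction.
Both cases fail, so the formula is unsatisfiable.

Unsatisfiable — no assignment works.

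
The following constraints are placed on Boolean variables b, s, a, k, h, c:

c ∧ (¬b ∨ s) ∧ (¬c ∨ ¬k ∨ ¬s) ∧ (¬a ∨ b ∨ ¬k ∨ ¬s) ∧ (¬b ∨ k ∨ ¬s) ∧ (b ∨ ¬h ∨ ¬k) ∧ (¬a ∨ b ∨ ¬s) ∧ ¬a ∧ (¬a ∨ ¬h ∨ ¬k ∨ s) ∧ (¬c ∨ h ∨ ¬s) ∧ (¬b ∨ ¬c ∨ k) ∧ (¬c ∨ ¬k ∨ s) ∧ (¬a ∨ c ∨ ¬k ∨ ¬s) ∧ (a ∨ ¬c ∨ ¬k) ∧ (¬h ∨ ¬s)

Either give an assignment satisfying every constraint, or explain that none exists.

b = False, s = False, a = False, k = False, h = False, c = True

Unit clause (c) forces c = True.
Unit clause (¬a) forces a = False.
In (a ∨ ¬c ∨ ¬k) only ¬k is left, so k = False.
In (¬b ∨ ¬c ∨ k) only ¬b is left, so b = False.
Set s = False.
Set h = False.
All clauses satisfied.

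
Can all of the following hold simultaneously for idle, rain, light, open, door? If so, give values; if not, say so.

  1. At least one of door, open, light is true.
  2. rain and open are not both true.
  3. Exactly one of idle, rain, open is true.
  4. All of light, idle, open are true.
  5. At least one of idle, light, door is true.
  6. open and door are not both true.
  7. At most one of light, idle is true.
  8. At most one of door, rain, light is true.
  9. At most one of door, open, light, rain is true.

Unsatisfiable

Case light = True:
  (4) forces idle = True.
  Constraint (7) is violated (light=T, idle=T) — contradiction.
Case light = False:
  Constraint (4) is violated (light=F) — contradiction.
Both cases fail — unsatisfiable.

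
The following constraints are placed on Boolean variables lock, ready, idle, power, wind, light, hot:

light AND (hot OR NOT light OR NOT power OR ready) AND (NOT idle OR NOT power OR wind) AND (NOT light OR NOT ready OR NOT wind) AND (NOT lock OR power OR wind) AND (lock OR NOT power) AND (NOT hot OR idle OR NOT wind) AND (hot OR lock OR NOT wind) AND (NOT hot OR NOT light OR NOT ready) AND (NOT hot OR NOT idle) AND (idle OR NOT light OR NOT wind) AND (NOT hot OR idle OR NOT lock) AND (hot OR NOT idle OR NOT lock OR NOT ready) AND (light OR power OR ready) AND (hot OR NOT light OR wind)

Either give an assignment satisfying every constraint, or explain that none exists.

Unit clause (light) forces light = True.
Set lock = False.
  then (lock OR NOT power) forces power = False.
Set ready = False.
Try idle = True:
  (NOT hot OR NOT idle) forces hot = False.
  (hot OR lock OR NOT wind) forces wind = False.
  clause (hot OR NOT light OR wind) is falsified — backtrack.
So idle = False.
  then (idle OR NOT light OR NOT wind) forces wind = False.
  then (hot OR NOT light OR wind) forces hot = True.
All clauses satisfied.

lock=F, ready=F, idle=F, power=F, wind=F, light=T, hot=T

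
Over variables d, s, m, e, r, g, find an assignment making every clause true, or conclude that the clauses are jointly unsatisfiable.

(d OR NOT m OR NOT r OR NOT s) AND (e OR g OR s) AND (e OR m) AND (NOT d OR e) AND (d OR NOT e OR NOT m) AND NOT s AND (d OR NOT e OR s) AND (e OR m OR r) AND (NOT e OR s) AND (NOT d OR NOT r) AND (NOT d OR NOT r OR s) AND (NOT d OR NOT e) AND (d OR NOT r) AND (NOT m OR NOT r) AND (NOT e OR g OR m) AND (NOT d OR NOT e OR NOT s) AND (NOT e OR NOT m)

d: False, s: False, m: True, e: False, r: False, g: True

Unit clause (NOT s) forces s = False.
In (NOT e OR s) only NOT e is left, so e = False.
In (e OR g OR s) only g is left, so g = True.
In (e OR m) only m is left, so m = True.
In (NOT d OR e) only NOT d is left, so d = False.
In (d OR NOT r) only NOT r is left, so r = False.
All clauses satisfied.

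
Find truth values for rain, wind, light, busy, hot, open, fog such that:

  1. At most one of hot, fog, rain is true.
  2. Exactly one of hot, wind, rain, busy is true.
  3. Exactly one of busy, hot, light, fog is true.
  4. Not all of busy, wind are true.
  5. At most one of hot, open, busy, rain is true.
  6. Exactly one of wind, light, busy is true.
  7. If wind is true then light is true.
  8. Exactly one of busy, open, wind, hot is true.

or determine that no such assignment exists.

rain=F, wind=F, light=F, busy=T, hot=F, open=F, fog=F

  (1) {hot, fog, rain}: 0 true — at most one ✓
  (2) {hot, wind, rain, busy}: 1 true — exactly one ✓
  (3) {busy, hot, light, fog}: 1 true — exactly one ✓
  (4) {busy, wind}: 1/2 true — not all ✓
  (5) {hot, open, busy, rain}: 1 true — at most one ✓
  (6) {wind, light, busy}: 1 true — exactly one ✓
  (7) wind=F ⇒ light: vacuous ✓
  (8) {busy, open, wind, hot}: 1 true — exactly one ✓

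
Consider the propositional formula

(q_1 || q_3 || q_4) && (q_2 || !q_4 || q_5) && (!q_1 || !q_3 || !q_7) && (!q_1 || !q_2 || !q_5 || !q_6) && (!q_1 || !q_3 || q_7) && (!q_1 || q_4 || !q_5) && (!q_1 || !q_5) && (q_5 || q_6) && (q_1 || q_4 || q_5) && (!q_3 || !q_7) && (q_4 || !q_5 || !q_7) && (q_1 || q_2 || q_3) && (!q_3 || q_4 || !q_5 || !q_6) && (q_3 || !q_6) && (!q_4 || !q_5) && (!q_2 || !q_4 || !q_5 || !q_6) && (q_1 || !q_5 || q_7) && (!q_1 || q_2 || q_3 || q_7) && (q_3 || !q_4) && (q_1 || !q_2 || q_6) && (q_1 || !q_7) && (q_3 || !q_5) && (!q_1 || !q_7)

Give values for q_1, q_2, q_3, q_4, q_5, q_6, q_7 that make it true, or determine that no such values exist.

Try q_1 = True:
  (!q_1 || !q_5) forces q_5 = False.
  (q_5 || q_6) forces q_6 = True.
  (q_3 || !q_6) forces q_3 = True.
  (!q_1 || !q_3 || !q_7) forces q_7 = False.
  clause (!q_1 || !q_3 || q_7) is falsified — backtrack.
So q_1 = False.
  then (q_1 || !q_7) forces q_7 = False.
  then (q_1 || !q_5 || q_7) forces q_5 = False.
  then (q_5 || q_6) forces q_6 = True.
  then (q_1 || q_4 || q_5) forces q_4 = True.
  then (q_3 || !q_6) forces q_3 = True.
  then (q_2 || !q_4 || q_5) forces q_2 = True.
All clauses satisfied.

q_1: False, q_2: True, q_3: True, q_4: True, q_5: False, q_6: True, q_7: False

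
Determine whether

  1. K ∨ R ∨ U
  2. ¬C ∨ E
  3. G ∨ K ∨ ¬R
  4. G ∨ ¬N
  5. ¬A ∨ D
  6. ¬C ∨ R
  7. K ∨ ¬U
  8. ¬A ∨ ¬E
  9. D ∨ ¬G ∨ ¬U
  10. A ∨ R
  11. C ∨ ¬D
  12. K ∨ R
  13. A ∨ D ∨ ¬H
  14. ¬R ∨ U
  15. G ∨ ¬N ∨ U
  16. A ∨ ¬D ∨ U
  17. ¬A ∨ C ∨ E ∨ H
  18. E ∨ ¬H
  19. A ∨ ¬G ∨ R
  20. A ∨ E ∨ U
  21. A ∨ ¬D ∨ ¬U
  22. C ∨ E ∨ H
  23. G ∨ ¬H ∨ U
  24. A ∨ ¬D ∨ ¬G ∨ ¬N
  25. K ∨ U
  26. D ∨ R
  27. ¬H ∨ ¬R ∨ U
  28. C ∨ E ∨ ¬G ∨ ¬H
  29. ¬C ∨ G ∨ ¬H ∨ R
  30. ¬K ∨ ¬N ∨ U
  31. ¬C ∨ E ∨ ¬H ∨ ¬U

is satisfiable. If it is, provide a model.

Set E = True.
  then (¬A ∨ ¬E) forces A = False.
  then (A ∨ R) forces R = True.
  then (¬R ∨ U) forces U = True.
  then (A ∨ ¬D ∨ ¬U) forces D = False.
  then (K ∨ ¬U) forces K = True.
  then (D ∨ ¬G ∨ ¬U) forces G = False.
  then (A ∨ D ∨ ¬H) forces H = False.
  then (G ∨ ¬N) forces N = False.
Set C = True.
All clauses satisfied.

E = True; N = False; R = True; K = True; G = False; U = True; D = False; A = False; C = True; H = False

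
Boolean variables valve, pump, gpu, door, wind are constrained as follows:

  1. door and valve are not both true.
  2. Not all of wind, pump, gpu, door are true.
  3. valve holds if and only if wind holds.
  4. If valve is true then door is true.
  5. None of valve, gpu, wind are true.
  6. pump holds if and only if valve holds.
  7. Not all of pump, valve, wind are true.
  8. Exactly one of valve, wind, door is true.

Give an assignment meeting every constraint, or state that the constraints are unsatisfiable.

valve: False, pump: False, gpu: False, door: True, wind: False

  (1) door=T, valve=F — not both ✓
  (2) {wind, pump, gpu, door}: 1/4 true — not all ✓
  (3) valve=F, wind=F — same ✓
  (4) valve=F ⇒ door: vacuous ✓
  (5) {valve, gpu, wind}: 0 true — none ✓
  (6) pump=F, valve=F — same ✓
  (7) {pump, valve, wind}: 0/3 true — not all ✓
  (8) {valve, wind, door}: 1 true — exactly one ✓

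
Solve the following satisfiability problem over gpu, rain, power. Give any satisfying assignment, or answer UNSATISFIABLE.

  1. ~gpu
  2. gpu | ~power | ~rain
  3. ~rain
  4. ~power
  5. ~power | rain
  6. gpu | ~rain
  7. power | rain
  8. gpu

Unsatisfiable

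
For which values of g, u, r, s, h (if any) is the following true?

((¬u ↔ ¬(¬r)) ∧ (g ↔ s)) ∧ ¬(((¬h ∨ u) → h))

g = False, u = False, r = True, s = False, h = False

  (¬u ↔ ¬(¬r)) ∧ (g ↔ s) = True
    ¬u ↔ ¬(¬r) = True
      ¬u = True
      ¬(¬r) = True
        ¬r = False
    g ↔ s = True
  ¬(((¬h ∨ u) → h)) = True
    (¬h ∨ u) → h = False
      ¬h ∨ u = True
        ¬h = True
Both conjuncts True, so the formula holds.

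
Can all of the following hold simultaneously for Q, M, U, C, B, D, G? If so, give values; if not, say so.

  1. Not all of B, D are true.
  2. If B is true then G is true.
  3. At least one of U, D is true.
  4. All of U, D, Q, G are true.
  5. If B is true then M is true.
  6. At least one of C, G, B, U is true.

Q=T, M=F, U=T, C=F, B=F, D=T, G=T

  (1) {B, D}: 1/2 true — not all ✓
  (2) B=F ⇒ G: vacuous ✓
  (3) {U, D}: 2 true — at least one ✓
  (4) {U, D, Q, G}: all 4 true ✓
  (5) B=F ⇒ M: vacuous ✓
  (6) {C, G, B, U}: 2 true — at least one ✓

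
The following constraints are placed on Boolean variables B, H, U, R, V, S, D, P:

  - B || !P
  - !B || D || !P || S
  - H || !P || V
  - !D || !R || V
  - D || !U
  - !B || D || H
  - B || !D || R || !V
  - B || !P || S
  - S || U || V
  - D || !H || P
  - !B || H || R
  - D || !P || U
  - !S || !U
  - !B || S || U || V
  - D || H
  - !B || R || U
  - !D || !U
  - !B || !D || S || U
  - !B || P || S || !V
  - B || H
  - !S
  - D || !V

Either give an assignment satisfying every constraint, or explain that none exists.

Unit clause (!S) forces S = False.
Set B = False.
  then (B || !P) forces P = False.
  then (B || H) forces H = True.
  then (D || !H || P) forces D = True.
  then (!D || !U) forces U = False.
  then (S || U || V) forces V = True.
  then (B || !D || R || !V) forces R = True.
All clauses satisfied.

B = False, H = True, U = False, R = True, V = True, S = False, D = True, P = False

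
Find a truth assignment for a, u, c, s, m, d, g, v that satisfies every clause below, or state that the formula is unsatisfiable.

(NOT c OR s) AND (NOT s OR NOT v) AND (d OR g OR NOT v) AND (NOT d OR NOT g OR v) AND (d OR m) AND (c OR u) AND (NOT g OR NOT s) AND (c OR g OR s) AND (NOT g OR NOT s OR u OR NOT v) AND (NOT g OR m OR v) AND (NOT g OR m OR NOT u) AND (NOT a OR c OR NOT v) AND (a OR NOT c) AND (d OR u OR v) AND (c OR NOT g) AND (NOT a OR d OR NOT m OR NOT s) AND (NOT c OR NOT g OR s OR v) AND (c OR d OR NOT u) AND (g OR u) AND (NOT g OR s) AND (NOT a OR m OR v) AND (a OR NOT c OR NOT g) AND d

a = False; u = True; c = False; s = True; m = False; d = True; g = False; v = False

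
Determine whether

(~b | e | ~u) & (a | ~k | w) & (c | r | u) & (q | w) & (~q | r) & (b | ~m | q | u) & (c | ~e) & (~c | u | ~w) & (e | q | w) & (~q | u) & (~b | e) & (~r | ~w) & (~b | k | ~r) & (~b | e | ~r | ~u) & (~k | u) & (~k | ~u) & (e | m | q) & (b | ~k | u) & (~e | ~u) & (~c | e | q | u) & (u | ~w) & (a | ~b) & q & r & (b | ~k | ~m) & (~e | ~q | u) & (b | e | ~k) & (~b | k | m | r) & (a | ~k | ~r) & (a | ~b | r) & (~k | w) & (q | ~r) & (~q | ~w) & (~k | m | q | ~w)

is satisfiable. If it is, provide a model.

Unit clause (q) forces q = True.
Unit clause (r) forces r = True.
In (~q | ~w) only ~w is left, so w = False.
In (~q | u) only u is left, so u = True.
In (~k | ~u) only ~k is left, so k = False.
In (~e | ~u) only ~e is left, so e = False.
In (~b | e | ~u) only ~b is left, so b = False.
Set a = True.
Set m = False.
Set c = False.
All clauses satisfied.

e: False; w: False; q: True; r: True; a: True; u: True; b: False; m: False; k: False; c: False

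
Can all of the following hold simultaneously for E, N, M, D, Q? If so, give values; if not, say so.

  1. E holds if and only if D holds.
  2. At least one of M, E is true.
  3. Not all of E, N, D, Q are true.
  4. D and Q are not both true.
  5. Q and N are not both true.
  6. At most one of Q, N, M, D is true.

E=F, N=F, M=T, D=F, Q=F

  (1) E=F, D=F — same ✓
  (2) {M, E}: 1 true — at least one ✓
  (3) {E, N, D, Q}: 0/4 true — not all ✓
  (4) D=F, Q=F — not both ✓
  (5) Q=F, N=F — not both ✓
  (6) {Q, N, M, D}: 1 true — at most one ✓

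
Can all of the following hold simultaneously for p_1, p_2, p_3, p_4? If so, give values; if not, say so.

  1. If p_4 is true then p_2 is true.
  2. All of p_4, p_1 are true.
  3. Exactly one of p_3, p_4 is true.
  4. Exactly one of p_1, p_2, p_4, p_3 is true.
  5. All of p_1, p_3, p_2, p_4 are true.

No satisfying assignment exists.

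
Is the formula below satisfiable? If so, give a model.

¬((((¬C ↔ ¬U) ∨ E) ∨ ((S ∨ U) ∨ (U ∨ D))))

U = False, S = False, E = False, C = True, D = False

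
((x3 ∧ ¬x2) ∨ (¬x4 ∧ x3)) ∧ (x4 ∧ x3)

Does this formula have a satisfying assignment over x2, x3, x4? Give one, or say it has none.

x2 = False, x3 = True, x4 = True

  (x3 ∧ ¬x2) ∨ (¬x4 ∧ x3) = True
    x3 ∧ ¬x2 = True
      ¬x2 = True
    ¬x4 ∧ x3 = False
      ¬x4 = False
  x4 ∧ x3 = True
Both conjuncts True, so the formula holds.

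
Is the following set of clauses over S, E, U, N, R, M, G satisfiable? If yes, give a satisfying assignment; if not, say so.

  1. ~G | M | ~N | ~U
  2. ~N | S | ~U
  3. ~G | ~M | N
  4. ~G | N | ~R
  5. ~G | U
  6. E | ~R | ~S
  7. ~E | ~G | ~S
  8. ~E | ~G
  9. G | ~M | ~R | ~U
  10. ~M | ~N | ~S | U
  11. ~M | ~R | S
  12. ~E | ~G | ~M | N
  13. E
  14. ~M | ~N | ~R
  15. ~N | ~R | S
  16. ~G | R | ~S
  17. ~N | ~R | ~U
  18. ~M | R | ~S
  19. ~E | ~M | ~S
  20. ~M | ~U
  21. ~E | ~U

S=T, E=T, U=F, N=T, R=T, M=F, G=F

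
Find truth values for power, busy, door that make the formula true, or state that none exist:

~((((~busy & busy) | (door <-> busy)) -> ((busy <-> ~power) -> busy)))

power: True, busy: False, door: False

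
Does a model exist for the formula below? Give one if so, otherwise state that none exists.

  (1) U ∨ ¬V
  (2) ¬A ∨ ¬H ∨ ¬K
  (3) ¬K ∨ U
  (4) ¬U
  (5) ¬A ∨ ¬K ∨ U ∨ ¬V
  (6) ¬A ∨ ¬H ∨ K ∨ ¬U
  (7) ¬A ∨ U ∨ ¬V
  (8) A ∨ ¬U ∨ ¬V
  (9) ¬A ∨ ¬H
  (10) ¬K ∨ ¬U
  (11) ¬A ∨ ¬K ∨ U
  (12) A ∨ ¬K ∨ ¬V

K = False; H = False; A = False; U = False; V = False

Unit clause (¬U) forces U = False.
In (U ∨ ¬V) only ¬V is left, so V = False.
In (¬K ∨ U) only ¬K is left, so K = False.
Set H = False.
Set A = False.
All clauses satisfied.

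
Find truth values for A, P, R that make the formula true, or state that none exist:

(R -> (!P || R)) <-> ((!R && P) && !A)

A=F; P=T; R=F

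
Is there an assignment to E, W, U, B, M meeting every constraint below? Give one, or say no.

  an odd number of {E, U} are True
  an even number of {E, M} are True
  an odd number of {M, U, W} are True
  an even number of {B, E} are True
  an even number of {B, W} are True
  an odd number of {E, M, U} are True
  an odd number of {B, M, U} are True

E: False; W: False; U: True; B: False; M: False

{E, U}: 1 true → odd ✓
{E, M}: 0 true → even ✓
{M, U, W}: 1 true → odd ✓
{B, E}: 0 true → even ✓
{B, W}: 0 true → even ✓
{E, M, U}: 1 true → odd ✓
{B, M, U}: 1 true → odd ✓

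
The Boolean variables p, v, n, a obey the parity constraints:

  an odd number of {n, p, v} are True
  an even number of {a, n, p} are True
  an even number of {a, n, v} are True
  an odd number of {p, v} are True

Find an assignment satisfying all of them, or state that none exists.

No satisfying assignment exists.

Adding constraints 2, 3, 4 mod 2: every variable appears an even number of times on the left, so the left side is 0.
But the right sides sum to 1 (mod 2). 0 ≠ 1 — the system is inconsistent.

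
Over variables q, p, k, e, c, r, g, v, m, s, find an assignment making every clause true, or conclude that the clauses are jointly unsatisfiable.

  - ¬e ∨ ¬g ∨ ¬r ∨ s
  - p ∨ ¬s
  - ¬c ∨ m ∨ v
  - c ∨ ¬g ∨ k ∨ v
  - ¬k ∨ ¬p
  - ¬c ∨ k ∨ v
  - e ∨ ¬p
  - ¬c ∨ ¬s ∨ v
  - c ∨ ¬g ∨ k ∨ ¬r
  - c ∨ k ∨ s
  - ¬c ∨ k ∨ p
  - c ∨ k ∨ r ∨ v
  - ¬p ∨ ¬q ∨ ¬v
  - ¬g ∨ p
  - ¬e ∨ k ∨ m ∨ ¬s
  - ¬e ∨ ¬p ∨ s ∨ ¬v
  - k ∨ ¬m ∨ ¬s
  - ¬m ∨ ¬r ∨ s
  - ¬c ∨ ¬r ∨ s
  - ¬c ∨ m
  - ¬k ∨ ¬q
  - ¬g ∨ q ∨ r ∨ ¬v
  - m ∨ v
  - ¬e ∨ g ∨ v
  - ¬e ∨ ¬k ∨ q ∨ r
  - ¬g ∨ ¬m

Set q = False.
Set p = False.
  then (p ∨ ¬s) forces s = False.
  then (¬g ∨ p) forces g = False.
Try k = False:
  (c ∨ k ∨ s) forces c = True.
  clause (¬c ∨ k ∨ p) is falsified — backtrack.
So k = True.
Set e = False.
Set c = False.
Set r = True.
  then (¬m ∨ ¬r ∨ s) forces m = False.
  then (m ∨ v) forces v = True.
All clauses satisfied.

q=F, p=F, k=T, e=F, c=F, r=T, g=F, v=T, m=F, s=F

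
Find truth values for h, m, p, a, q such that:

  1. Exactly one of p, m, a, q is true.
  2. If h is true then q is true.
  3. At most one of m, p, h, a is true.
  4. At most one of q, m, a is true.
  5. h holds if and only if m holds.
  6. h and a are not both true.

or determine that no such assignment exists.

h = False; m = False; p = True; a = False; q = False

  (1) {p, m, a, q}: 1 true — exactly one ✓
  (2) h=F ⇒ q: vacuous ✓
  (3) {m, p, h, a}: 1 true — at most one ✓
  (4) {q, m, a}: 0 true — at most one ✓
  (5) h=F, m=F — same ✓
  (6) h=F, a=F — not both ✓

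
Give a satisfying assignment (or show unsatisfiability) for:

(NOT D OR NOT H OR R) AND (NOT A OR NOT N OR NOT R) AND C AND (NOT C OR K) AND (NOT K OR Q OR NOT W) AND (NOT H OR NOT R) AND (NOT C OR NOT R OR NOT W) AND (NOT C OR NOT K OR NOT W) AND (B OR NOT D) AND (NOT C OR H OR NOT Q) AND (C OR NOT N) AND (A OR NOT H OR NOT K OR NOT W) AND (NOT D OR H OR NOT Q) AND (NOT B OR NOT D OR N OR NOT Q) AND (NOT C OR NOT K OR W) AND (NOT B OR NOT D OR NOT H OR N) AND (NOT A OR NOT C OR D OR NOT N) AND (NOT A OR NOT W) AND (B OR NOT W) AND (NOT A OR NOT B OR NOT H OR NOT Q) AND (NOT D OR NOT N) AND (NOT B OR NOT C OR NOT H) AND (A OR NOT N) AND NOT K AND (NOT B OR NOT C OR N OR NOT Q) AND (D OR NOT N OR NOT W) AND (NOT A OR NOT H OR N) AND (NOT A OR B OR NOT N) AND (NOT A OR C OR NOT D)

The formula is unsatisfiable.

Case K = True:
  Clause (NOT K) is falsified — contradiction.
Case K = False:
  (C) forces C = True.
  Clause (NOT C OR K) is falsified — contradiction.
Both cases fail, so the formula is unsatisfiable.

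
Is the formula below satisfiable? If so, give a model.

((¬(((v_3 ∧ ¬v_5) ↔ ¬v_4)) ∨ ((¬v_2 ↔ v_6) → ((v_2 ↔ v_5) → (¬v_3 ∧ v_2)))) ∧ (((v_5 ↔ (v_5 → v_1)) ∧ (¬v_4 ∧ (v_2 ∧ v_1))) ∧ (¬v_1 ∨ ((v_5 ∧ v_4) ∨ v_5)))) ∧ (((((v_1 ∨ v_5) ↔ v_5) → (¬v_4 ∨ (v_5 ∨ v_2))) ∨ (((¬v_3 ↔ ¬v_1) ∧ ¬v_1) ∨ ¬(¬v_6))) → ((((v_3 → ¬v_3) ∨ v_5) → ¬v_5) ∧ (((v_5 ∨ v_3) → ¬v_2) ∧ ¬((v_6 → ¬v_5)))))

Case v_5 = True: the conjunct ((((v_1 ∨ v_5) ↔ v_5) → (¬v_4 ∨ (v_5 ∨ v_2))) ∨ (((¬v_3 ↔ ¬v_1) ∧ ¬v_1) ∨ ¬(¬v_6))) → ((((v_3 → ¬v_3) ∨ v_5) → ¬v_5) ∧ (((v_5 ∨ v_3) → ¬v_2) ∧ ¬((v_6 → ¬v_5)))) becomes (True ∨ (((¬v_3 ↔ ¬v_1) ∧ ¬v_1) ∨ ¬(¬v_6))) → (False ∧ (¬v_2 ∧ ¬(¬v_6))) = False.
Case v_5 = False: the conjunct v_5 ↔ (v_5 → v_1) becomes False ↔ (False → v_1) = False.
Both cases fail — unsatisfiable.

The formula is unsatisfiable.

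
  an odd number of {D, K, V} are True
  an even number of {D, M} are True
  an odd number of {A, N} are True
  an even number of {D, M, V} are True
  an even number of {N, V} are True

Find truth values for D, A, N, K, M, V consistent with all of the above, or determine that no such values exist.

D = True, A = True, N = False, K = False, M = True, V = False

{D, K, V}: 1 true → odd ✓
{D, M}: 2 true → even ✓
{A, N}: 1 true → odd ✓
{D, M, V}: 2 true → even ✓
{N, V}: 0 true → even ✓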